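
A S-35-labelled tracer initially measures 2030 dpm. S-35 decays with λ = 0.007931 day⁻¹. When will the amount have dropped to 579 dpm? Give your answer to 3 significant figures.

158 days

t½ = ln 2 / λ = 0.69315 / 0.007931 ≈ 87.397 days.
Fraction remaining = 579/2030 ≈ 0.28522.
n = log₂(2030/579) = ln(3.506)/ln 2 ≈ 1.8098 half-lives.
t = n × t½ = 1.8098 × 87.397 ≈ 158.18 days.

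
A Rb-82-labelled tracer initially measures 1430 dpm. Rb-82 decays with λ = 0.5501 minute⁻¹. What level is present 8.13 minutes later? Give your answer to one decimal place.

16.3 dpm

t½ = ln 2 / λ = 0.69315 / 0.5501 ≈ 1.26 minutes.
Number of half-lives: n = 8.13/1.26 ≈ 6.4522.
Remaining = 1430 × (1/2)^6.4522 = 1430 × 0.011421 ≈ 16.332 dpm.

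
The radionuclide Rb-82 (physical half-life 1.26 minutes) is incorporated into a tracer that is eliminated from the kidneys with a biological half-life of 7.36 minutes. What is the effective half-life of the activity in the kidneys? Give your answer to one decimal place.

1/t_eff = 1/t_phys + 1/t_biol = 1/1.26 + 1/7.36 = 0.92952 per minute.
t_eff = 1.26 × 7.36 / (1.26 + 7.36) ≈ 1.0758 minutes.

1.1 minutes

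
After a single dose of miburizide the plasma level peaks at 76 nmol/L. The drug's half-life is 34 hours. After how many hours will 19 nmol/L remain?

68 hours

19/76 = 1/4, so 2 half-lives have elapsed.
t = 2 × 34 = 68 hours.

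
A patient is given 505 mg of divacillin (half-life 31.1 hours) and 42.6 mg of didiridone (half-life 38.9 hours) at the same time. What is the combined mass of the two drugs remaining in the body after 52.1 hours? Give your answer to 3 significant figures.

175 mg

divacillin: 505 × (1/2)^(52.1/31.1) = 505 × (1/2)^1.6752 ≈ 158.12 mg.
didiridone: 42.6 × (1/2)^(52.1/38.9) = 42.6 × (1/2)^1.3393 ≈ 16.836 mg.
Total = 158.12 + 16.836 ≈ 174.96 mg.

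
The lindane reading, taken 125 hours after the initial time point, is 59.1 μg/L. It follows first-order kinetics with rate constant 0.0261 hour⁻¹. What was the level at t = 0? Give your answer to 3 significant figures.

t½ = ln 2 / k = 0.69315 / 0.0261 ≈ 26.557 hours.
Number of half-lives elapsed: n = 125/26.557 ≈ 4.7068.
A₀ = A × 2^n = 59.1 × 2^4.7068 = 59.1 × 26.115 ≈ 1543.4 μg/L.

1540 μg/L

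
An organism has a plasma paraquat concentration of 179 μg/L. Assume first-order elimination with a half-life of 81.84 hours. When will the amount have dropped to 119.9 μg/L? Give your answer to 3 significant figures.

47.3 hours

Fraction remaining = 119.9/179 ≈ 0.66983.
n = log₂(179/119.9) = ln(1.4929)/ln 2 ≈ 0.57813 half-lives.
t = n × t½ = 0.57813 × 81.84 ≈ 47.314 hours.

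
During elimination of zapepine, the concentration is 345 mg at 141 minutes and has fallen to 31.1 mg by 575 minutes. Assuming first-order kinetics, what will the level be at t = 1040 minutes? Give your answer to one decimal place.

2.4 mg

Over Δt = 575 − 141 = 434 minutes, the level fell by a factor of 345/31.1 ≈ 11.093.
n = log₂(11.093) ≈ 3.4716 half-lives, so t½ = 434/3.4716 ≈ 125.01 minutes.
From t = 575 to t = 1040: 31.1 × (1/2)^((1040−575)/125.01) ≈ 2.3608 mg.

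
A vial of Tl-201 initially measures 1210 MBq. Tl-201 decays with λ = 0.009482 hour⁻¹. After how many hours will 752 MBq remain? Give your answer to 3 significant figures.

t½ = ln 2 / λ = 0.69315 / 0.009482 ≈ 73.101 hours.
Fraction remaining = 752/1210 ≈ 0.62149.
n = log₂(1210/752) = ln(1.609)/ln 2 ≈ 0.6862 half-lives.
t = n × t½ = 0.6862 × 73.101 ≈ 50.162 hours.

50.2 hours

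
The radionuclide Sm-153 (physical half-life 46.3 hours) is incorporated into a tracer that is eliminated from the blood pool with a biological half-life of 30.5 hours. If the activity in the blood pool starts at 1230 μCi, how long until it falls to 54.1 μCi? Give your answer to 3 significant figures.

82.9 hours

1/t_eff = 1/t_phys + 1/t_biol = 1/46.3 + 1/30.5 = 0.054385 per hour.
t_eff = 46.3 × 30.5 / (46.3 + 30.5) ≈ 18.387 hours.
n = log₂(1230/54.1) ≈ 4.5069; t = 4.5069 × 18.387 ≈ 82.87 hours.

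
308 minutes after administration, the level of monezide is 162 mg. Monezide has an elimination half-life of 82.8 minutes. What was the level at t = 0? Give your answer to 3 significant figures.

Number of half-lives elapsed: n = 308/82.8 ≈ 3.7198.
A₀ = A × 2^n = 162 × 2^3.7198 = 162 × 13.176 ≈ 2134.5 mg.

2130 mg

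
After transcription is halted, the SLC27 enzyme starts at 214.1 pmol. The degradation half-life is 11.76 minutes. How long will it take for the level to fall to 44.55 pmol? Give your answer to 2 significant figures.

Fraction remaining = 44.55/214.1 ≈ 0.20808.
n = log₂(214.1/44.55) = ln(4.8058)/ln 2 ≈ 2.2648 half-lives.
t = n × t½ = 2.2648 × 11.76 ≈ 26.634 minutes.

27 minutes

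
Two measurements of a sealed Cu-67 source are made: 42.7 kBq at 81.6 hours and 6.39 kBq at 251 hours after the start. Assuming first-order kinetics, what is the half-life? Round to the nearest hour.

62 hours

Over Δt = 251 − 81.6 = 169.4 hours, the level fell by a factor of 42.7/6.39 ≈ 6.6823.
n = log₂(6.6823) ≈ 2.7403 half-lives, so t½ = 169.4/2.7403 ≈ 61.817 hours.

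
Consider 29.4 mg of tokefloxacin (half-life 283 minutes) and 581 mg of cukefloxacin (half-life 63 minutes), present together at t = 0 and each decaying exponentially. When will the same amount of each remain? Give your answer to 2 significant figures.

350 minutes

Set 29.4·(1/2)^(t/283) = 581·(1/2)^(t/63).
Taking log₂: log₂(29.4/581) = t·(1/283 − 1/63).
log₂(0.050602) = -4.3047; 1/283 − 1/63 = -0.012339.
t = -4.3047 / -0.012339 ≈ 348.85 minutes.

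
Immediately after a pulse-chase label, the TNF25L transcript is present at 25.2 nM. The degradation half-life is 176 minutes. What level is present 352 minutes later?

6.3 nM

Elapsed time is 2 half-lives (352/176).
Each half-life halves the amount: 25.2 × (1/2)^2 = 25.2/4 = 6.3 nM.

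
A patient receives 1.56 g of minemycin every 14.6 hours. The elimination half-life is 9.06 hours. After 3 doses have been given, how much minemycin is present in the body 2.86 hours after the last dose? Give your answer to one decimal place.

1.8 g

The 3 doses were given 32.06, 17.46, 2.86 hours ago.
Total = 1.56·(1/2)^(32.06/9.06) + 1.56·(1/2)^(17.46/9.06) + 1.56·(1/2)^(2.86/9.06)
      = 0.13424 + 0.4102 + 1.2534 ≈ 1.7979 g.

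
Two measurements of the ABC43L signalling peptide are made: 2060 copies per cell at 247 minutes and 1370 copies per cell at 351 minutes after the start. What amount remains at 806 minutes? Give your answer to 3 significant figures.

Over Δt = 351 − 247 = 104 minutes, the level fell by a factor of 2060/1370 ≈ 1.5036.
n = log₂(1.5036) ≈ 0.58847 half-lives, so t½ = 104/0.58847 ≈ 176.73 minutes.
From t = 351 to t = 806: 1370 × (1/2)^((806−351)/176.73) ≈ 229.99 copies per cell.

230 copies per cell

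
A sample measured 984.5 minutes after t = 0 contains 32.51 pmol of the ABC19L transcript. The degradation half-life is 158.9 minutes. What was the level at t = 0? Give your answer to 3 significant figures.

Number of half-lives elapsed: n = 984.5/158.9 ≈ 6.1957.
A₀ = A × 2^n = 32.51 × 2^6.1957 = 32.51 × 73.299 ≈ 2382.9 pmol.

2380 pmol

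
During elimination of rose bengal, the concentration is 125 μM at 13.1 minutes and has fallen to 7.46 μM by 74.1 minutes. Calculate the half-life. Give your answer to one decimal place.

15.0 minutes

Over Δt = 74.1 − 13.1 = 61 minutes, the level fell by a factor of 125/7.46 ≈ 16.756.
n = log₂(16.756) ≈ 4.0666 half-lives, so t½ = 61/4.0666 ≈ 15 minutes.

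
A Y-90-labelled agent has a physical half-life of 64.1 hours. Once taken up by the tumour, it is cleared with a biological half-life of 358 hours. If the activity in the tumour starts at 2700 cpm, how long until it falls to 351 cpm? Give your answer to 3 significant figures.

1/t_eff = 1/t_phys + 1/t_biol = 1/64.1 + 1/358 = 0.018394 per hour.
t_eff = 64.1 × 358 / (64.1 + 358) ≈ 54.366 hours.
n = log₂(2700/351) ≈ 2.9434; t = 2.9434 × 54.366 ≈ 160.02 hours.

160 hours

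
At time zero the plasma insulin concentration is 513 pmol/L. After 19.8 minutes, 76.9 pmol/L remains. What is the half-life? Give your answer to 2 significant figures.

7.2 minutes

A/A₀ = 76.9/513 ≈ 0.1499.
n = log₂(6.671) ≈ 2.7379 half-lives elapsed in 19.8 minutes.
t½ = 19.8/2.7379 ≈ 7.2318 minutes.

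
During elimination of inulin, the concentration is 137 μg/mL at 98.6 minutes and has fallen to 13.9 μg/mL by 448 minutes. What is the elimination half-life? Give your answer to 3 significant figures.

106 minutes

Over Δt = 448 − 98.6 = 349.4 minutes, the level fell by a factor of 137/13.9 ≈ 9.8561.
n = log₂(9.8561) ≈ 3.301 half-lives, so t½ = 349.4/3.301 ≈ 105.85 minutes.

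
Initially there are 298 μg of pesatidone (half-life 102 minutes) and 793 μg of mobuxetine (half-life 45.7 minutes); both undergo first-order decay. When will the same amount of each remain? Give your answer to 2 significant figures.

120 minutes

Set 298·(1/2)^(t/102) = 793·(1/2)^(t/45.7).
Taking log₂: log₂(298/793) = t·(1/102 − 1/45.7).
log₂(0.37579) = -1.412; 1/102 − 1/45.7 = -0.012078.
t = -1.412 / -0.012078 ≈ 116.91 minutes.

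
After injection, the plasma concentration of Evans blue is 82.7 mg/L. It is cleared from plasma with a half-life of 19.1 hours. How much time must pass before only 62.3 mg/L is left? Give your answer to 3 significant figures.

7.81 hours

Fraction remaining = 62.3/82.7 ≈ 0.75333.
n = log₂(82.7/62.3) = ln(1.3274)/ln 2 ≈ 0.40866 half-lives.
t = n × t½ = 0.40866 × 19.1 ≈ 7.8053 hours.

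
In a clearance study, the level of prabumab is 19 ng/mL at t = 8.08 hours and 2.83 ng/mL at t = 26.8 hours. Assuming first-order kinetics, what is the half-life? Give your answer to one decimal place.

6.8 hours

Over Δt = 26.8 − 8.08 = 18.72 hours, the level fell by a factor of 19/2.83 ≈ 6.7138.
n = log₂(6.7138) ≈ 2.7471 half-lives, so t½ = 18.72/2.7471 ≈ 6.8144 hours.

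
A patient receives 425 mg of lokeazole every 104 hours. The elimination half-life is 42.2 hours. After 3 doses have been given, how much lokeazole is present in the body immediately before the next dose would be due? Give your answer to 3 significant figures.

The 3 doses were given 312, 208, 104 hours ago.
Total = 425·(1/2)^(312/42.2) + 425·(1/2)^(208/42.2) + 425·(1/2)^(104/42.2)
      = 2.5279 + 13.952 + 77.004 ≈ 93.484 mg.

93.5 mg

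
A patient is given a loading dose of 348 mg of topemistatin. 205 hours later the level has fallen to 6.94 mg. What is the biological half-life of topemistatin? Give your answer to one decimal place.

36.3 hours

A/A₀ = 6.94/348 ≈ 0.019943.
n = log₂(50.144) ≈ 5.648 half-lives elapsed in 205 hours.
t½ = 205/5.648 ≈ 36.296 hours.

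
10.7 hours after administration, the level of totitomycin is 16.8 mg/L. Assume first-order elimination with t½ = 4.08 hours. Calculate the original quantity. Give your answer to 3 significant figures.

Number of half-lives elapsed: n = 10.7/4.08 ≈ 2.6225.
A₀ = A × 2^n = 16.8 × 2^2.6225 = 16.8 × 6.1584 ≈ 103.46 mg/L.

103 mg/L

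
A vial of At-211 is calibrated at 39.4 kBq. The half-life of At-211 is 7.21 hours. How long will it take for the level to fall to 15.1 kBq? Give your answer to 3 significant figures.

9.98 hours

Fraction remaining = 15.1/39.4 ≈ 0.38325.
n = log₂(39.4/15.1) = ln(2.6093)/ln 2 ≈ 1.3836 half-lives.
t = n × t½ = 1.3836 × 7.21 ≈ 9.9761 hours.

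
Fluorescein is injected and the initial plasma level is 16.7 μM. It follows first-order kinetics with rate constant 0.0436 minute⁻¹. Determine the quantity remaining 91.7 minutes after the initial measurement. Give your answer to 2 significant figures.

0.31 μM

t½ = ln 2 / k = 0.69315 / 0.0436 ≈ 15.898 minutes.
Number of half-lives: n = 91.7/15.898 ≈ 5.7681.
Remaining = 16.7 × (1/2)^5.7681 = 16.7 × 0.01835 ≈ 0.30645 μM.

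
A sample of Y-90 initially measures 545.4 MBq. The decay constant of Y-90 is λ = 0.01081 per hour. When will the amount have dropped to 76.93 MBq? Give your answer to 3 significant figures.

181 hours

t½ = ln 2 / λ = 0.69315 / 0.01081 ≈ 64.121 hours.
Fraction remaining = 76.93/545.4 ≈ 0.14105.
n = log₂(545.4/76.93) = ln(7.0896)/ln 2 ≈ 2.8257 half-lives.
t = n × t½ = 2.8257 × 64.121 ≈ 181.19 hours.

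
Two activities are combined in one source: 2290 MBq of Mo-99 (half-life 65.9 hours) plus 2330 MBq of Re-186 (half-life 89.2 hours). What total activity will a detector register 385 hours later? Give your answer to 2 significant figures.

160 MBq

Mo-99: 2290 × (1/2)^(385/65.9) = 2290 × (1/2)^5.8422 ≈ 39.917 MBq.
Re-186: 2330 × (1/2)^(385/89.2) = 2330 × (1/2)^4.3161 ≈ 116.97 MBq.
Total = 39.917 + 116.97 ≈ 156.89 MBq.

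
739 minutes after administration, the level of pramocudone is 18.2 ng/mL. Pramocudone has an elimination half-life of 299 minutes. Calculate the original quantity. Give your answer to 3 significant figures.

Number of half-lives elapsed: n = 739/299 ≈ 2.4716.
A₀ = A × 2^n = 18.2 × 2^2.4716 = 18.2 × 5.5465 ≈ 100.95 ng/mL.

101 ng/mL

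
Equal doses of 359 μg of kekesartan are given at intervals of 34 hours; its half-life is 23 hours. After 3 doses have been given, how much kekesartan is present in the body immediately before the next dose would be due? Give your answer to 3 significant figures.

192 μg

The 3 doses were given 102, 68, 34 hours ago.
Total = 359·(1/2)^(102/23) + 359·(1/2)^(68/23) + 359·(1/2)^(34/23)
      = 16.599 + 46.248 + 128.85 ≈ 191.7 μg.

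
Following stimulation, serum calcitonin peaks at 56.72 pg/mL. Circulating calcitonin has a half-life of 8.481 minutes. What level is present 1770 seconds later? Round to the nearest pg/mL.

5 pg/mL

Convert the elapsed time: 1770 seconds = 29.5 minutes.
Number of half-lives: n = 29.5/8.481 ≈ 3.4784.
Remaining = 56.72 × (1/2)^3.4784 = 56.72 × 0.089724 ≈ 5.0891 pg/mL.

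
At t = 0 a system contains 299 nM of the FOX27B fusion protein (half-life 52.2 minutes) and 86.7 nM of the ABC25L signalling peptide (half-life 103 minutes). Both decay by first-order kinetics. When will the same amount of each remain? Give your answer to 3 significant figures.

Set 299·(1/2)^(t/52.2) = 86.7·(1/2)^(t/103).
Taking log₂: log₂(299/86.7) = t·(1/52.2 − 1/103).
log₂(3.4487) = 1.786; 1/52.2 − 1/103 = 0.0094484.
t = 1.786 / 0.0094484 ≈ 189.03 minutes.

189 minutes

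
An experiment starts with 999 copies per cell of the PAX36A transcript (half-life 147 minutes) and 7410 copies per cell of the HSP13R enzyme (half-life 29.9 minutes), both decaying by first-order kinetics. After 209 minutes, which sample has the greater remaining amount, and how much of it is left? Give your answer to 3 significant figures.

PAX36A transcript, 373 copies per cell

PAX36A transcript: 999 × (1/2)^1.4218 ≈ 372.88 copies per cell.
HSP13R enzyme: 7410 × (1/2)^6.99 ≈ 58.295 copies per cell.
PAX36A transcript has more remaining, at ≈ 372.88 copies per cell.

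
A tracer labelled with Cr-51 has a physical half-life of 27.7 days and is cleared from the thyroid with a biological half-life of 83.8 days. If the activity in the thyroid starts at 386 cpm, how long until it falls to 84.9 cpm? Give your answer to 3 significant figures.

45.5 days

1/t_eff = 1/t_phys + 1/t_biol = 1/27.7 + 1/83.8 = 0.048034 per day.
t_eff = 27.7 × 83.8 / (27.7 + 83.8) ≈ 20.818 days.
n = log₂(386/84.9) ≈ 2.1848; t = 2.1848 × 20.818 ≈ 45.483 days.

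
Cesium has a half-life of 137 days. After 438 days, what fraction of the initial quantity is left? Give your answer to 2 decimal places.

0.11

n = 438/137 ≈ 3.1971 half-lives.
Fraction remaining = (1/2)^3.1971 ≈ 0.10904.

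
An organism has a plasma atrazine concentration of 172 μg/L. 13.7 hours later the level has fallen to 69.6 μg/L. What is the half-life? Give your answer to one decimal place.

10.5 hours

A/A₀ = 69.6/172 ≈ 0.40465.
n = log₂(2.4713) ≈ 1.3052 half-lives elapsed in 13.7 hours.
t½ = 13.7/1.3052 ≈ 10.496 hours.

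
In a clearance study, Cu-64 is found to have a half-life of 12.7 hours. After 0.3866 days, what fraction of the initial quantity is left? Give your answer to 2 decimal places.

0.3866 days = 9.2784 hours.
n = 9.2784/12.7 ≈ 0.73058 half-lives.
Fraction remaining = (1/2)^0.73058 ≈ 0.60266.

0.60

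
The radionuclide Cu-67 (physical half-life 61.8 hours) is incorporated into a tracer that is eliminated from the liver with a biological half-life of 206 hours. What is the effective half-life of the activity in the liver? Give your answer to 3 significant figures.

47.5 hours

1/t_eff = 1/t_phys + 1/t_biol = 1/61.8 + 1/206 = 0.021036 per hour.
t_eff = 61.8 × 206 / (61.8 + 206) ≈ 47.538 hours.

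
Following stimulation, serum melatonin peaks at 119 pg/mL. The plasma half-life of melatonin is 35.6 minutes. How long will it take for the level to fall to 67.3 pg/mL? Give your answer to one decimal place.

29.3 minutes

Fraction remaining = 67.3/119 ≈ 0.56555.
n = log₂(119/67.3) = ln(1.7682)/ln 2 ≈ 0.82228 half-lives.
t = n × t½ = 0.82228 × 35.6 ≈ 29.273 minutes.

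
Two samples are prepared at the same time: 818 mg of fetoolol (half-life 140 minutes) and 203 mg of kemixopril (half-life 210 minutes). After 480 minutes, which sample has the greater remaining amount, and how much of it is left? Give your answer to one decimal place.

fetoolol, 76.0 mg

fetoolol: 818 × (1/2)^3.4286 ≈ 75.971 mg.
kemixopril: 203 × (1/2)^2.2857 ≈ 41.632 mg.
Fetoolol has more remaining, at ≈ 75.971 mg.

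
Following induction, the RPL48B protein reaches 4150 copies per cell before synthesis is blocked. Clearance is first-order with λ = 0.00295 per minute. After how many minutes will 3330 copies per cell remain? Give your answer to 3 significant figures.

t½ = ln 2 / λ = 0.69315 / 0.00295 ≈ 234.97 minutes.
Fraction remaining = 3330/4150 ≈ 0.80241.
n = log₂(4150/3330) = ln(1.2462)/ln 2 ≈ 0.31759 half-lives.
t = n × t½ = 0.31759 × 234.97 ≈ 74.622 minutes.

74.6 minutes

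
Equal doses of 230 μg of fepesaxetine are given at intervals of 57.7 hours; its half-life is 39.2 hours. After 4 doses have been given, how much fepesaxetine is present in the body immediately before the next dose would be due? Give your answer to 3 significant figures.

127 μg

The 4 doses were given 230.8, 173.1, 115.4, 57.7 hours ago.
Total = 230·(1/2)^(230.8/39.2) + 230·(1/2)^(173.1/39.2) + 230·(1/2)^(115.4/39.2) + 230·(1/2)^(57.7/39.2)
      = 3.8845 + 10.775 + 29.89 + 82.914 ≈ 127.46 μg.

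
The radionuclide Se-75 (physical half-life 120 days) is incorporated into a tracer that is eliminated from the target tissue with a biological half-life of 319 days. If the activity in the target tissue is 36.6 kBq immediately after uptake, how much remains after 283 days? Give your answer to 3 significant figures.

3.86 kBq

1/t_eff = 1/t_phys + 1/t_biol = 1/120 + 1/319 = 0.011468 per day.
t_eff = 120 × 319 / (120 + 319) ≈ 87.198 days.
Remaining = 36.6 × (1/2)^(283/87.198) = 36.6 × (1/2)^3.2455 ≈ 3.8592 kBq.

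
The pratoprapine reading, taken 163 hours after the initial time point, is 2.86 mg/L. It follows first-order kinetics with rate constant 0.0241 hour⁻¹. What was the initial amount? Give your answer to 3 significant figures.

t½ = ln 2 / λ = 0.69315 / 0.0241 ≈ 28.761 hours.
Number of half-lives elapsed: n = 163/28.761 ≈ 5.6673.
A₀ = A × 2^n = 2.86 × 2^5.6673 = 2.86 × 50.821 ≈ 145.35 mg/L.

145 mg/L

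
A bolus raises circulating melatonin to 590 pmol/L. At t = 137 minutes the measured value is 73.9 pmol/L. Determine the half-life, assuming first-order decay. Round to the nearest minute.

A/A₀ = 73.9/590 ≈ 0.12525.
n = log₂(7.9838) ≈ 2.9971 half-lives elapsed in 137 minutes.
t½ = 137/2.9971 ≈ 45.711 minutes.

46 minutes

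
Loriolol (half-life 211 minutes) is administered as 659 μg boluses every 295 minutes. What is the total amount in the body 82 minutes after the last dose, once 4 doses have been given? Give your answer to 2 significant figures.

The 4 doses were given 967, 672, 377, 82 minutes ago.
Total = 659·(1/2)^(967/211) + 659·(1/2)^(672/211) + 659·(1/2)^(377/211) + 659·(1/2)^(82/211)
      = 27.497 + 72.469 + 191 + 503.38 ≈ 794.34 μg.

790 μg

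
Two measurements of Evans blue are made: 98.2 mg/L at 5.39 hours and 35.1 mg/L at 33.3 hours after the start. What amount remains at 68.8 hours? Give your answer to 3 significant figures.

Over Δt = 33.3 − 5.39 = 27.91 hours, the level fell by a factor of 98.2/35.1 ≈ 2.7977.
n = log₂(2.7977) ≈ 1.4843 half-lives, so t½ = 27.91/1.4843 ≈ 18.804 hours.
From t = 33.3 to t = 68.8: 35.1 × (1/2)^((68.8−33.3)/18.804) ≈ 9.4841 mg/L.

9.48 mg/L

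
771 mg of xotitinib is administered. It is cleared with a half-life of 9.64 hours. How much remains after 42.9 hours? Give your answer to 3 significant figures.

35.3 mg

Number of half-lives: n = 42.9/9.64 ≈ 4.4502.
Remaining = 771 × (1/2)^4.4502 = 771 × 0.045746 ≈ 35.27 mg.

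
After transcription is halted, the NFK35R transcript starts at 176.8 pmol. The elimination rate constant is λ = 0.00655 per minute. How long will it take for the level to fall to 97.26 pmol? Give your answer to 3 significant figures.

t½ = ln 2 / λ = 0.69315 / 0.00655 ≈ 105.82 minutes.
Fraction remaining = 97.26/176.8 ≈ 0.55011.
n = log₂(176.8/97.26) = ln(1.8178)/ln 2 ≈ 0.8622 half-lives.
t = n × t½ = 0.8622 × 105.82 ≈ 91.241 minutes.

91.2 minutes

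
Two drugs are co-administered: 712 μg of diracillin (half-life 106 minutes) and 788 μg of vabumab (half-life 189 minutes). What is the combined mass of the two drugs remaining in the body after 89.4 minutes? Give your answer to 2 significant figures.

diracillin: 712 × (1/2)^(89.4/106) = 712 × (1/2)^0.8434 ≈ 396.82 μg.
vabumab: 788 × (1/2)^(89.4/189) = 788 × (1/2)^0.47302 ≈ 567.72 μg.
Total = 396.82 + 567.72 ≈ 964.54 μg.

960 μg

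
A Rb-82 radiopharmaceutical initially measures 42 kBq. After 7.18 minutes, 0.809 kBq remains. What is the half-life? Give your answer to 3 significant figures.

A/A₀ = 0.809/42 ≈ 0.019262.
n = log₂(51.916) ≈ 5.6981 half-lives elapsed in 7.18 minutes.
t½ = 7.18/5.6981 ≈ 1.2601 minutes.

1.26 minutes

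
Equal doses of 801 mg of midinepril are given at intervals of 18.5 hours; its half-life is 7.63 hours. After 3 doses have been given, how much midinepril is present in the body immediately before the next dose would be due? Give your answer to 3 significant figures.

182 mg

The 3 doses were given 55.5, 37, 18.5 hours ago.
Total = 801·(1/2)^(55.5/7.63) + 801·(1/2)^(37/7.63) + 801·(1/2)^(18.5/7.63)
      = 5.1756 + 27.788 + 149.19 ≈ 182.15 mg.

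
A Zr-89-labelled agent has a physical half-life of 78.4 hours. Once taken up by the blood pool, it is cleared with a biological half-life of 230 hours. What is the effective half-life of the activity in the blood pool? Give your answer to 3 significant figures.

58.5 hours

1/t_eff = 1/t_phys + 1/t_biol = 1/78.4 + 1/230 = 0.017103 per hour.
t_eff = 78.4 × 230 / (78.4 + 230) ≈ 58.47 hours.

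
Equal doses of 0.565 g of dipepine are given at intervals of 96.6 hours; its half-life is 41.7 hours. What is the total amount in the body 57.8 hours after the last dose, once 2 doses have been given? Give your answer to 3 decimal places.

0.260 g

The 2 doses were given 154.4, 57.8 hours ago.
Total = 0.565·(1/2)^(154.4/41.7) + 0.565·(1/2)^(57.8/41.7)
      = 0.043395 + 0.21617 ≈ 0.25956 g.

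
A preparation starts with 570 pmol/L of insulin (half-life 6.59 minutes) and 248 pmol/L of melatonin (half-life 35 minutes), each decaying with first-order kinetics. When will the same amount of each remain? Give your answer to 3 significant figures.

9.75 minutes

Set 570·(1/2)^(t/6.59) = 248·(1/2)^(t/35).
Taking log₂: log₂(570/248) = t·(1/6.59 − 1/35).
log₂(2.2984) = 1.2006; 1/6.59 − 1/35 = 0.12317.
t = 1.2006 / 0.12317 ≈ 9.7474 minutes.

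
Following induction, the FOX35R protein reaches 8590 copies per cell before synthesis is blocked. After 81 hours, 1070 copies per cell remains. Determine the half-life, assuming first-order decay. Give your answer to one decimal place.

A/A₀ = 1070/8590 ≈ 0.12456.
n = log₂(8.028) ≈ 3.005 half-lives elapsed in 81 hours.
t½ = 81/3.005 ≈ 26.955 hours.

27.0 hours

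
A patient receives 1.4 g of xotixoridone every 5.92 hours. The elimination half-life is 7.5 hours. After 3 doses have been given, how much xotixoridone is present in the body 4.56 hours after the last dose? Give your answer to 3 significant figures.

1.76 g

The 3 doses were given 16.4, 10.48, 4.56 hours ago.
Total = 1.4·(1/2)^(16.4/7.5) + 1.4·(1/2)^(10.48/7.5) + 1.4·(1/2)^(4.56/7.5)
      = 0.30752 + 0.53148 + 0.91855 ≈ 1.7576 g.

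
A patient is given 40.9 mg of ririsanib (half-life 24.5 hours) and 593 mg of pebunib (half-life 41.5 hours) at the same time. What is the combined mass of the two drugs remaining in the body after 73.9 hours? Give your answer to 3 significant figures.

178 mg

ririsanib: 40.9 × (1/2)^(73.9/24.5) = 40.9 × (1/2)^3.0163 ≈ 5.055 mg.
pebunib: 593 × (1/2)^(73.9/41.5) = 593 × (1/2)^1.7807 ≈ 172.59 mg.
Total = 5.055 + 172.59 ≈ 177.64 mg.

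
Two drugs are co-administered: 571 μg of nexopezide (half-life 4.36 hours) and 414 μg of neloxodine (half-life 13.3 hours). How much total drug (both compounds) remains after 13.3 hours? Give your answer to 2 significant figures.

280 μg

nexopezide: 571 × (1/2)^(13.3/4.36) = 571 × (1/2)^3.0505 ≈ 68.922 μg.
neloxodine: 414 × (1/2)^(13.3/13.3) = 414 × (1/2)^1 ≈ 207 μg.
Total = 68.922 + 207 ≈ 275.92 μg.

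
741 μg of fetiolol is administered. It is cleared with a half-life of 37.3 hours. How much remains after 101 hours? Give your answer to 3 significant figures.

113 μg

Number of half-lives: n = 101/37.3 ≈ 2.7078.
Remaining = 741 × (1/2)^2.7078 = 741 × 0.15307 ≈ 113.42 μg.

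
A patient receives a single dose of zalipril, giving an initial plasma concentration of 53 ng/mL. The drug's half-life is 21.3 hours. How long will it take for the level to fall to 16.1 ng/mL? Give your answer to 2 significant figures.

Fraction remaining = 16.1/53 ≈ 0.30377.
n = log₂(53/16.1) = ln(3.2919)/ln 2 ≈ 1.7189 half-lives.
t = n × t½ = 1.7189 × 21.3 ≈ 36.613 hours.

37 hours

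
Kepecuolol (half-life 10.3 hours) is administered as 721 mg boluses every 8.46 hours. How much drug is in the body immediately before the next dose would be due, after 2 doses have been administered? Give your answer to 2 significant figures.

640 mg

The 2 doses were given 16.92, 8.46 hours ago.
Total = 721·(1/2)^(16.92/10.3) + 721·(1/2)^(8.46/10.3)
      = 230.9 + 408.02 ≈ 638.92 mg.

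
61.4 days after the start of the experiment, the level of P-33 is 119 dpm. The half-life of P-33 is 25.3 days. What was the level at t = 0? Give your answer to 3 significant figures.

640 dpm

Number of half-lives elapsed: n = 61.4/25.3 ≈ 2.4269.
A₀ = A × 2^n = 119 × 2^2.4269 = 119 × 5.3773 ≈ 639.9 dpm.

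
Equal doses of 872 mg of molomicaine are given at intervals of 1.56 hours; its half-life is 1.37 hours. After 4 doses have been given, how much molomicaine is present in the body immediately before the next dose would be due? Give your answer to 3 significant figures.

The 4 doses were given 6.24, 4.68, 3.12, 1.56 hours ago.
Total = 872·(1/2)^(6.24/1.37) + 872·(1/2)^(4.68/1.37) + 872·(1/2)^(3.12/1.37) + 872·(1/2)^(1.56/1.37)
      = 37.102 + 81.692 + 179.87 + 396.04 ≈ 694.7 mg.

695 mg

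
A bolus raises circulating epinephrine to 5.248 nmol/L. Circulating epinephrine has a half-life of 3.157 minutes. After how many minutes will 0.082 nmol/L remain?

0.082/5.248 = 1/64, so 6 half-lives have elapsed.
t = 6 × 3.157 = 18.942 minutes.

18.942 minutes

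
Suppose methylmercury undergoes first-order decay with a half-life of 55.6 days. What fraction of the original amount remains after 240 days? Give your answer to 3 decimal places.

0.050

n = 240/55.6 ≈ 4.3165 half-lives.
Fraction remaining = (1/2)^4.3165 ≈ 0.050187.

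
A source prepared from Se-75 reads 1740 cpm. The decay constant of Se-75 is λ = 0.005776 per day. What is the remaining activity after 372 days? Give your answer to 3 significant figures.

t½ = ln 2 / λ = 0.69315 / 0.005776 ≈ 120 days.
Number of half-lives: n = 372/120 ≈ 3.0999.
Remaining = 1740 × (1/2)^3.0999 = 1740 × 0.11664 ≈ 202.95 cpm.

203 cpm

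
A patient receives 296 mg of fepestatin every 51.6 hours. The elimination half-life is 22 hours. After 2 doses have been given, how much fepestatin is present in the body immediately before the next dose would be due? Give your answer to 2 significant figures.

70 mg

The 2 doses were given 103.2, 51.6 hours ago.
Total = 296·(1/2)^(103.2/22) + 296·(1/2)^(51.6/22)
      = 11.46 + 58.242 ≈ 69.703 mg.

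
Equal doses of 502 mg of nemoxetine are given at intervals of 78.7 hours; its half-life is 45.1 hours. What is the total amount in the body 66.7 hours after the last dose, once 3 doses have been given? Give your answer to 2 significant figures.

The 3 doses were given 224.1, 145.4, 66.7 hours ago.
Total = 502·(1/2)^(224.1/45.1) + 502·(1/2)^(145.4/45.1) + 502·(1/2)^(66.7/45.1)
      = 16.029 + 53.728 + 180.09 ≈ 249.85 mg.

250 mg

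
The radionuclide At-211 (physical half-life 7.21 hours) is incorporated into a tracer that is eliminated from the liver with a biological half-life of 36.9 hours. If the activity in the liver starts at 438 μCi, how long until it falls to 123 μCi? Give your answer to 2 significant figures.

11 hours

1/t_eff = 1/t_phys + 1/t_biol = 1/7.21 + 1/36.9 = 0.1658 per hour.
t_eff = 7.21 × 36.9 / (7.21 + 36.9) ≈ 6.0315 hours.
n = log₂(438/123) ≈ 1.8323; t = 1.8323 × 6.0315 ≈ 11.051 hours.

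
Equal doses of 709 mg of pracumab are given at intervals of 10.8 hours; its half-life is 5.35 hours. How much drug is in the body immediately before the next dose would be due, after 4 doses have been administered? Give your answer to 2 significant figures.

The 4 doses were given 43.2, 32.4, 21.6, 10.8 hours ago.
Total = 709·(1/2)^(43.2/5.35) + 709·(1/2)^(32.4/5.35) + 709·(1/2)^(21.6/5.35) + 709·(1/2)^(10.8/5.35)
      = 2.6297 + 10.656 + 43.179 + 174.97 ≈ 231.43 mg.

230 mg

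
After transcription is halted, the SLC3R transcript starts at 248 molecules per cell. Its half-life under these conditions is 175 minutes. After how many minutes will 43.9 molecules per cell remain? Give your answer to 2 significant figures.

440 minutes

Fraction remaining = 43.9/248 ≈ 0.17702.
n = log₂(248/43.9) = ln(5.6492)/ln 2 ≈ 2.498 half-lives.
t = n × t½ = 2.498 × 175 ≈ 437.16 minutes.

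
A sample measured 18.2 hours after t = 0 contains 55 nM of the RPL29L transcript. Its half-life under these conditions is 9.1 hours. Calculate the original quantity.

Number of half-lives elapsed: n = 18.2/9.1 ≈ 2.
A₀ = A × 2^n = 55 × 2^2 = 55 × 4 ≈ 220 nM.

220 nM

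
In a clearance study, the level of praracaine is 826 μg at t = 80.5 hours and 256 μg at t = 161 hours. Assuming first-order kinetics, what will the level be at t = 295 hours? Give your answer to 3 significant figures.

Over Δt = 161 − 80.5 = 80.5 hours, the level fell by a factor of 826/256 ≈ 3.2266.
n = log₂(3.2266) ≈ 1.69 half-lives, so t½ = 80.5/1.69 ≈ 47.633 hours.
From t = 161 to t = 295: 256 × (1/2)^((295−161)/47.633) ≈ 36.424 μg.

36.4 μg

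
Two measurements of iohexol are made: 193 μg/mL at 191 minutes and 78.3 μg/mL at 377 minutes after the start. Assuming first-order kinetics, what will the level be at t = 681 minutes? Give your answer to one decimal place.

17.9 μg/mL

Over Δt = 377 − 191 = 186 minutes, the level fell by a factor of 193/78.3 ≈ 2.4649.
n = log₂(2.4649) ≈ 1.3015 half-lives, so t½ = 186/1.3015 ≈ 142.91 minutes.
From t = 377 to t = 681: 78.3 × (1/2)^((681−377)/142.91) ≈ 17.923 μg/mL.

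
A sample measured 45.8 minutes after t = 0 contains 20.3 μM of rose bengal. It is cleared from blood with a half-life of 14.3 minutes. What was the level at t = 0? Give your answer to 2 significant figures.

Number of half-lives elapsed: n = 45.8/14.3 ≈ 3.2028.
A₀ = A × 2^n = 20.3 × 2^3.2028 = 20.3 × 9.2074 ≈ 186.91 μM.

190 μM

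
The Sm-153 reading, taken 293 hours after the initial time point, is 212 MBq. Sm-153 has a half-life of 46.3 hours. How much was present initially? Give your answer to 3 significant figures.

17000 MBq

Number of half-lives elapsed: n = 293/46.3 ≈ 6.3283.
A₀ = A × 2^n = 212 × 2^6.3283 = 212 × 80.354 ≈ 17035 MBq.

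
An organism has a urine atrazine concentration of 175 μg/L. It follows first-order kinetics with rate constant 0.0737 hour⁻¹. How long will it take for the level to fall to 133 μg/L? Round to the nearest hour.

t½ = ln 2 / λ = 0.69315 / 0.0737 ≈ 9.405 hours.
Fraction remaining = 133/175 ≈ 0.76.
n = log₂(175/133) = ln(1.3158)/ln 2 ≈ 0.39593 half-lives.
t = n × t½ = 0.39593 × 9.405 ≈ 3.7237 hours.

4 hours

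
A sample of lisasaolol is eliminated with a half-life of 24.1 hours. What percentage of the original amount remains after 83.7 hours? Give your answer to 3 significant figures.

9.01%

n = 83.7/24.1 ≈ 3.473 half-lives.
Fraction remaining = (1/2)^3.473 ≈ 0.090056, i.e. 9.0056%.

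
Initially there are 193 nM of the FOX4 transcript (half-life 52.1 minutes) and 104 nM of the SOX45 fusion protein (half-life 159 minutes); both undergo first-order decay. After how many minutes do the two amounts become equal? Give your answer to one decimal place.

Set 193·(1/2)^(t/52.1) = 104·(1/2)^(t/159).
Taking log₂: log₂(193/104) = t·(1/52.1 − 1/159).
log₂(1.8558) = 0.89202; 1/52.1 − 1/159 = 0.012905.
t = 0.89202 / 0.012905 ≈ 69.124 minutes.

69.1 minutes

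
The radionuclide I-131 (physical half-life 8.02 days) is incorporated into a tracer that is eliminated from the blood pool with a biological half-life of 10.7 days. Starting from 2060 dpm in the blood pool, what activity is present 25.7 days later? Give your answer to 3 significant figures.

42.3 dpm

1/t_eff = 1/t_phys + 1/t_biol = 1/8.02 + 1/10.7 = 0.21815 per day.
t_eff = 8.02 × 10.7 / (8.02 + 10.7) ≈ 4.5841 days.
Remaining = 2060 × (1/2)^(25.7/4.5841) = 2060 × (1/2)^5.6064 ≈ 42.285 dpm.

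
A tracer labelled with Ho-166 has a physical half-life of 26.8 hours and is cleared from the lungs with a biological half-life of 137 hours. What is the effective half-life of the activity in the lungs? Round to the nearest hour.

1/t_eff = 1/t_phys + 1/t_biol = 1/26.8 + 1/137 = 0.044613 per hour.
t_eff = 26.8 × 137 / (26.8 + 137) ≈ 22.415 hours.

22 hours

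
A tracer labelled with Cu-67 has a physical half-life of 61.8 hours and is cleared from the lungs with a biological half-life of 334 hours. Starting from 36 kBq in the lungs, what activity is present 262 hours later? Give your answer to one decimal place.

1/t_eff = 1/t_phys + 1/t_biol = 1/61.8 + 1/334 = 0.019175 per hour.
t_eff = 61.8 × 334 / (61.8 + 334) ≈ 52.151 hours.
Remaining = 36 × (1/2)^(262/52.151) = 36 × (1/2)^5.0239 ≈ 1.1065 kBq.

1.1 kBq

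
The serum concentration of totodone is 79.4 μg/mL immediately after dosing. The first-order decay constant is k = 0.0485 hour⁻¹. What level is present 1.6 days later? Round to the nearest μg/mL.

12 μg/mL

t½ = ln 2 / k = 0.69315 / 0.0485 ≈ 14.292 hours.
Convert the elapsed time: 1.6 days = 38.4 hours.
Number of half-lives: n = 38.4/14.292 ≈ 2.6869.
Remaining = 79.4 × (1/2)^2.6869 = 79.4 × 0.1553 ≈ 12.331 μg/mL.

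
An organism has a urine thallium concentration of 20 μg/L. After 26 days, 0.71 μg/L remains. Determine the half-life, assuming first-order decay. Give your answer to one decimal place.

A/A₀ = 0.71/20 ≈ 0.0355.
n = log₂(28.169) ≈ 4.816 half-lives elapsed in 26 days.
t½ = 26/4.816 ≈ 5.3986 days.

5.4 days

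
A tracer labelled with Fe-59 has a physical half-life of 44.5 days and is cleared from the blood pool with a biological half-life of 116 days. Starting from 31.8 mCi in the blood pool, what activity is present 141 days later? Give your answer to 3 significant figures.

1.52 mCi

1/t_eff = 1/t_phys + 1/t_biol = 1/44.5 + 1/116 = 0.031093 per day.
t_eff = 44.5 × 116 / (44.5 + 116) ≈ 32.162 days.
Remaining = 31.8 × (1/2)^(141/32.162) = 31.8 × (1/2)^4.3841 ≈ 1.523 mCi.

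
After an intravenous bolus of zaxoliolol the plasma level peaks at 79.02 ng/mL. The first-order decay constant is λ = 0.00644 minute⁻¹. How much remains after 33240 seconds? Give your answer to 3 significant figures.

t½ = ln 2 / λ = 0.69315 / 0.00644 ≈ 107.63 minutes.
Convert the elapsed time: 33240 seconds = 554 minutes.
Number of half-lives: n = 554/107.63 ≈ 5.1472.
Remaining = 79.02 × (1/2)^5.1472 = 79.02 × 0.028219 ≈ 2.2299 ng/mL.

2.23 ng/mL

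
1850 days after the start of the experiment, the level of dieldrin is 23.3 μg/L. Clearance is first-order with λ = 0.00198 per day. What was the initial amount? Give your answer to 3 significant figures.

908 μg/L

t½ = ln 2 / λ = 0.69315 / 0.00198 ≈ 350.07 days.
Number of half-lives elapsed: n = 1850/350.07 ≈ 5.2846.
A₀ = A × 2^n = 23.3 × 2^5.2846 = 23.3 × 38.978 ≈ 908.19 μg/L.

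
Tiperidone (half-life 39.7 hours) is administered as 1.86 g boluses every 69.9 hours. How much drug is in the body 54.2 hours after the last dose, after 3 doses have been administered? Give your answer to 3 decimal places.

0.998 g

The 3 doses were given 194, 124.1, 54.2 hours ago.
Total = 1.86·(1/2)^(194/39.7) + 1.86·(1/2)^(124.1/39.7) + 1.86·(1/2)^(54.2/39.7)
      = 0.062876 + 0.21306 + 0.722 ≈ 0.99794 g.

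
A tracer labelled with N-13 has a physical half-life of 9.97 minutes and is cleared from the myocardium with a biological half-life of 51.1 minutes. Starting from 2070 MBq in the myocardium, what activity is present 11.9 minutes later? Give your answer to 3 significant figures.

1/t_eff = 1/t_phys + 1/t_biol = 1/9.97 + 1/51.1 = 0.11987 per minute.
t_eff = 9.97 × 51.1 / (9.97 + 51.1) ≈ 8.3423 minutes.
Remaining = 2070 × (1/2)^(11.9/8.3423) = 2070 × (1/2)^1.4265 ≈ 770.13 MBq.

770 MBq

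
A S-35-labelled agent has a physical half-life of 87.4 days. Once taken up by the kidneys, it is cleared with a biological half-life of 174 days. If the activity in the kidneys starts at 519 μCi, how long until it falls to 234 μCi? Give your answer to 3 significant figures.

1/t_eff = 1/t_phys + 1/t_biol = 1/87.4 + 1/174 = 0.017189 per day.
t_eff = 87.4 × 174 / (87.4 + 174) ≈ 58.178 days.
n = log₂(519/234) ≈ 1.1492; t = 1.1492 × 58.178 ≈ 66.859 days.

66.9 days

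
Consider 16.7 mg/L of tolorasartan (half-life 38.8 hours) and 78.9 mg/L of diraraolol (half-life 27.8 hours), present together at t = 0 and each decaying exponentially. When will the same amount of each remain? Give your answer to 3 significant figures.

Set 16.7·(1/2)^(t/38.8) = 78.9·(1/2)^(t/27.8).
Taking log₂: log₂(16.7/78.9) = t·(1/38.8 − 1/27.8).
log₂(0.21166) = -2.2402; 1/38.8 − 1/27.8 = -0.010198.
t = -2.2402 / -0.010198 ≈ 219.67 hours.

220 hours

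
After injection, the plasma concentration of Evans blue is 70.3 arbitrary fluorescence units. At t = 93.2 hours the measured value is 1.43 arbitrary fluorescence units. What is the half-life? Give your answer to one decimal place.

A/A₀ = 1.43/70.3 ≈ 0.020341.
n = log₂(49.161) ≈ 5.6194 half-lives elapsed in 93.2 hours.
t½ = 93.2/5.6194 ≈ 16.585 hours.

16.6 hours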